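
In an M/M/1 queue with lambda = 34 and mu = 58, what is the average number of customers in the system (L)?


rho = 34/58; L = rho/(1-rho) = 1.42

1.42


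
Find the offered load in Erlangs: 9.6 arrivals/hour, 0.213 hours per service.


Offered load a = lambda * E[S] = 9.6 * 0.213 = 2.04 Erlangs

2.04 Erlangs


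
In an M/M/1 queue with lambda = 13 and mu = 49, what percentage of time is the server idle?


Idle fraction = (1 - rho) * 100 = (1 - 13/49) * 100 = 73.5%

73.5%


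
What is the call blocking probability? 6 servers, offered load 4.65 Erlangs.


B(N,A) = (A^N/N!) / sum(A^k/k!, k=0..N) with N=6, A=4.65 = 0.1655

0.1655


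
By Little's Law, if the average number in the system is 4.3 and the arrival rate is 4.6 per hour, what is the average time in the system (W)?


W = L / lambda = 4.3 / 4.6 = 0.9348 hours

0.9348 hours


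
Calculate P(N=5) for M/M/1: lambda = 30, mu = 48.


rho = 30/48; P(n) = (1-rho)*rho^n = (1-30/48)*(30/48)^5 = 0.0358

0.0358


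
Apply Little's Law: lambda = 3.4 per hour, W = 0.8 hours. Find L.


L = lambda * W = 3.4 * 0.8 = 2.72

2.72


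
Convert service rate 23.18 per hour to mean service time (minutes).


Mean service time = 60/mu = 60/23.18 = 2.59 minutes

2.59 minutes


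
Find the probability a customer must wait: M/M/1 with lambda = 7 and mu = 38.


P(wait) = rho = lambda/mu = 7/38 = 0.1842

0.1842


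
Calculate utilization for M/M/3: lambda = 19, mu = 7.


rho = lambda/(c*mu) = 19/(3*7) = 0.9048

0.9048


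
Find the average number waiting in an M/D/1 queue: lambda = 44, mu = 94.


M/D/1: Lq = rho^2 / (2*(1-rho)) where rho = 44/94; Lq = 0.21

0.21


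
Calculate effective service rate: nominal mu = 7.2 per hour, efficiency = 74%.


Effective rate = mu * efficiency = 7.2 * 0.74 = 5.33 per hour

5.33 per hour


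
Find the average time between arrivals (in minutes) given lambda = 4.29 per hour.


Mean interarrival time = 60/lambda = 60/4.29 = 13.99 minutes

13.99 minutes


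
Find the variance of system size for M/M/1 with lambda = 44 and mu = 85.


rho = 44/85; Var(N) = rho/(1-rho)^2 = 2.22

2.22


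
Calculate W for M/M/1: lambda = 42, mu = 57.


W = 1/(mu - lambda) = 1/(57 - 42) = 0.0667 hours

0.0667 hours


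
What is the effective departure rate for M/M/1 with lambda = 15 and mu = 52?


For a stable queue (lambda < mu), throughput = lambda = 15 per hour

15 per hour


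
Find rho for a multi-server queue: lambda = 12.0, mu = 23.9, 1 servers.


rho = lambda / (c * mu) = 12.0 / (1 * 23.9) = 0.5021

0.5021


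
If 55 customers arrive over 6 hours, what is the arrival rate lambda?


lambda = total arrivals / time = 55 / 6 = 9.17 per hour

9.17 per hour


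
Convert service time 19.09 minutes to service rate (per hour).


mu = 60 / avg_service_time = 60 / 19.09 = 3.14 per hour

3.14 per hour


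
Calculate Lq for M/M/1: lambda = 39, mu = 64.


rho = 39/64; Lq = rho^2/(1-rho) = 0.95

0.95


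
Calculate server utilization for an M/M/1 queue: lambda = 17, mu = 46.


rho = lambda/mu = 17/46 = 0.3696

0.3696


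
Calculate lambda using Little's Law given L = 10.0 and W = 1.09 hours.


lambda = L / W = 10.0 / 1.09 = 9.17 per hour

9.17 per hour


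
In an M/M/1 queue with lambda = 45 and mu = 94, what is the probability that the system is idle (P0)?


P0 = 1 - rho = 1 - 45/94 = 0.5213

0.5213


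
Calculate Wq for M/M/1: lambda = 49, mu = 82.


rho = 49/82; Wq = rho/(mu - lambda) = 0.0181 hours

0.0181 hours


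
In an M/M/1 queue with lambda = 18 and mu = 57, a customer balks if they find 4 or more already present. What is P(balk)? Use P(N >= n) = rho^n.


P(N >= 4) = rho^4 = (18/57)^4 = 0.0099

0.0099


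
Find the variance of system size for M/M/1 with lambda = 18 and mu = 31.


rho = 18/31; Var(N) = rho/(1-rho)^2 = 3.3

3.3


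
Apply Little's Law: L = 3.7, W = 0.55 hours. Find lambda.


lambda = L / W = 3.7 / 0.55 = 6.73 per hour

6.73 per hour


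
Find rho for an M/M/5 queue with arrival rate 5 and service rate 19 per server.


rho = lambda/(c*mu) = 5/(5*19) = 0.0526

0.0526


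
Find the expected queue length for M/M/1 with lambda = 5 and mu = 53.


rho = 5/53; Lq = rho^2/(1-rho) = 0.01

0.01


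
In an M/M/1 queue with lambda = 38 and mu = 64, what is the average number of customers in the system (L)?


rho = 38/64; L = rho/(1-rho) = 1.46

1.46


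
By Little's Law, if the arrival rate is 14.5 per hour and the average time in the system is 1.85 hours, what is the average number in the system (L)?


L = lambda * W = 14.5 * 1.85 = 26.83

26.83


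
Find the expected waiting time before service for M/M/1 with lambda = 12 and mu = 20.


rho = 12/20; Wq = rho/(mu - lambda) = 0.075 hours

0.075 hours


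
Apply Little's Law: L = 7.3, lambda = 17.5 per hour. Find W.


W = L / lambda = 7.3 / 17.5 = 0.4171 hours

0.4171 hours


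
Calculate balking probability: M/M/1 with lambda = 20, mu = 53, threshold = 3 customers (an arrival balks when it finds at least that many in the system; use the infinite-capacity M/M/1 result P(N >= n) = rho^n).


P(N >= 3) = rho^3 = (20/53)^3 = 0.0537

0.0537


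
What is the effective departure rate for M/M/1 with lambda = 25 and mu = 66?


For a stable queue (lambda < mu), throughput = lambda = 25 per hour

25 per hour


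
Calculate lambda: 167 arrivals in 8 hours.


lambda = total arrivals / time = 167 / 8 = 20.88 per hour

20.88 per hour


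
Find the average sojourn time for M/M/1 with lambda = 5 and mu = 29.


W = 1/(mu - lambda) = 1/(29 - 5) = 0.0417 hours

0.0417 hours


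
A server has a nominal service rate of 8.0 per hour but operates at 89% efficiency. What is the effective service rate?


Effective rate = mu * efficiency = 8.0 * 0.89 = 7.12 per hour

7.12 per hour


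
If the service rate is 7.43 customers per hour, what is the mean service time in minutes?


Mean service time = 60/mu = 60/7.43 = 8.08 minutes

8.08 minutes


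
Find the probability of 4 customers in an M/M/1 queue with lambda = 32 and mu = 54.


rho = 32/54; P(n) = (1-rho)*rho^n = (1-32/54)*(32/54)^4 = 0.0502

0.0502


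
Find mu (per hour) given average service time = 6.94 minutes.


mu = 60 / avg_service_time = 60 / 6.94 = 8.65 per hour

8.65 per hour


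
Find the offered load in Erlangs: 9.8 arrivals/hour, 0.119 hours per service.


Offered load a = lambda * E[S] = 9.8 * 0.119 = 1.17 Erlangs

1.17 Erlangs


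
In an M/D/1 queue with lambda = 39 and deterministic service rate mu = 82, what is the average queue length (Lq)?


M/D/1: Lq = rho^2 / (2*(1-rho)) where rho = 39/82; Lq = 0.22

0.22


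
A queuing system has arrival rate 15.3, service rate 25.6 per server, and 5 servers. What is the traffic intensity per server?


rho = lambda / (c * mu) = 15.3 / (5 * 25.6) = 0.1195

0.1195


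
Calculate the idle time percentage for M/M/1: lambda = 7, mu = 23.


Idle fraction = (1 - rho) * 100 = (1 - 7/23) * 100 = 69.6%

69.6%


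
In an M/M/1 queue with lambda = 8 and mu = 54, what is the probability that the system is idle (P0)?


P0 = 1 - rho = 1 - 8/54 = 0.8519

0.8519


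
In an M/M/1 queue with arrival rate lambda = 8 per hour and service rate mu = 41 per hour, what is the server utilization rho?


rho = lambda/mu = 8/41 = 0.1951

0.1951


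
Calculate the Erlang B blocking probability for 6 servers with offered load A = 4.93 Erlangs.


B(N,A) = (A^N/N!) / sum(A^k/k!, k=0..N) with N=6, A=4.93 = 0.1866

0.1866


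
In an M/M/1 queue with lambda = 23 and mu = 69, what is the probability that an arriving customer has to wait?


P(wait) = rho = lambda/mu = 23/69 = 0.3333

0.3333


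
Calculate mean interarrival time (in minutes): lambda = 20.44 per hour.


Mean interarrival time = 60/lambda = 60/20.44 = 2.94 minutes

2.94 minutes


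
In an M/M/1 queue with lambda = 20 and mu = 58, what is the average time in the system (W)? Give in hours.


W = 1/(mu - lambda) = 1/(58 - 20) = 0.0263 hours

0.0263 hours


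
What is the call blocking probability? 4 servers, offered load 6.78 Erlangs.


B(N,A) = (A^N/N!) / sum(A^k/k!, k=0..N) with N=4, A=6.78 = 0.5156

0.5156


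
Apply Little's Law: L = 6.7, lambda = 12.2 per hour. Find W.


W = L / lambda = 6.7 / 12.2 = 0.5492 hours

0.5492 hours


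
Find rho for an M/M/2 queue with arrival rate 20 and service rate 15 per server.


rho = lambda/(c*mu) = 20/(2*15) = 0.6667

0.6667


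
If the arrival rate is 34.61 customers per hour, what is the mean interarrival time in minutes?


Mean interarrival time = 60/lambda = 60/34.61 = 1.73 minutes

1.73 minutes


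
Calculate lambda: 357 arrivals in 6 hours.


lambda = total arrivals / time = 357 / 6 = 59.5 per hour

59.5 per hour


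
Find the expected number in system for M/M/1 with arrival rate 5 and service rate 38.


rho = 5/38; L = rho/(1-rho) = 0.15

0.15


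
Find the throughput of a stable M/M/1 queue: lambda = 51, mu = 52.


For a stable queue (lambda < mu), throughput = lambda = 51 per hour

51 per hour


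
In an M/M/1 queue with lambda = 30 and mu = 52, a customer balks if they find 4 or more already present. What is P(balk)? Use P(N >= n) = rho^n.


P(N >= 4) = rho^4 = (30/52)^4 = 0.1108

0.1108


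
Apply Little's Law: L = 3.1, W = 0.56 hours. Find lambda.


lambda = L / W = 3.1 / 0.56 = 5.54 per hour

5.54 per hour


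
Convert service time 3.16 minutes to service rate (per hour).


mu = 60 / avg_service_time = 60 / 3.16 = 18.99 per hour

18.99 per hour


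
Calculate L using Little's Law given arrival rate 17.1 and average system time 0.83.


L = lambda * W = 17.1 * 0.83 = 14.19

14.19


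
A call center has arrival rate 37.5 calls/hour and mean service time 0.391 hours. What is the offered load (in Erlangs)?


Offered load a = lambda * E[S] = 37.5 * 0.391 = 14.66 Erlangs

14.66 Erlangs


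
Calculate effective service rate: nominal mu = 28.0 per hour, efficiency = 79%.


Effective rate = mu * efficiency = 28.0 * 0.79 = 22.12 per hour

22.12 per hour


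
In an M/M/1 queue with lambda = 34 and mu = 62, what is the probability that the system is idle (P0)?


P0 = 1 - rho = 1 - 34/62 = 0.4516

0.4516


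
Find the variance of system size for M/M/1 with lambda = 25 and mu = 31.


rho = 25/31; Var(N) = rho/(1-rho)^2 = 21.53

21.53


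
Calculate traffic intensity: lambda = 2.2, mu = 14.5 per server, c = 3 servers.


rho = lambda / (c * mu) = 2.2 / (3 * 14.5) = 0.0506

0.0506


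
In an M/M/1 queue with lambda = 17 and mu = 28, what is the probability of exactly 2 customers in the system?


rho = 17/28; P(n) = (1-rho)*rho^n = (1-17/28)*(17/28)^2 = 0.1448

0.1448


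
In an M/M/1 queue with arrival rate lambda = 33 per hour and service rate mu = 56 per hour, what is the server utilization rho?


rho = lambda/mu = 33/56 = 0.5893

0.5893


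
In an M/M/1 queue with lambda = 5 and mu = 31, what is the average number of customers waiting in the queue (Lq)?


rho = 5/31; Lq = rho^2/(1-rho) = 0.03

0.03


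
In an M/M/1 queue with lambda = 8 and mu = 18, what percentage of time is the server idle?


Idle fraction = (1 - rho) * 100 = (1 - 8/18) * 100 = 55.6%

55.6%


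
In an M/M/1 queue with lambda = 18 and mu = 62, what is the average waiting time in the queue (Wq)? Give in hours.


rho = 18/62; Wq = rho/(mu - lambda) = 0.0066 hours

0.0066 hours


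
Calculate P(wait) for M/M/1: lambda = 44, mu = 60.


P(wait) = rho = lambda/mu = 44/60 = 0.7333

0.7333


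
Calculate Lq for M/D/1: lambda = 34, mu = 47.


M/D/1: Lq = rho^2 / (2*(1-rho)) where rho = 34/47; Lq = 0.95

0.95


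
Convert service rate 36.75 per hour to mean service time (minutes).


Mean service time = 60/mu = 60/36.75 = 1.63 minutes

1.63 minutes


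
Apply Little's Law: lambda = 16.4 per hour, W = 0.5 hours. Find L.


L = lambda * W = 16.4 * 0.5 = 8.2

8.2


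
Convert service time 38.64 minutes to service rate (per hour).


mu = 60 / avg_service_time = 60 / 38.64 = 1.55 per hour

1.55 per hour


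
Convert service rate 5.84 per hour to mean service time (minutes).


Mean service time = 60/mu = 60/5.84 = 10.27 minutes

10.27 minutes


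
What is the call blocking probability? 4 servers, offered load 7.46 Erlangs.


B(N,A) = (A^N/N!) / sum(A^k/k!, k=0..N) with N=4, A=7.46 = 0.5502

0.5502


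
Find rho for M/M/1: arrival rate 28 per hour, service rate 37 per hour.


rho = lambda/mu = 28/37 = 0.7568

0.7568


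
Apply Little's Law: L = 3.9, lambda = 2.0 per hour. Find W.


W = L / lambda = 3.9 / 2.0 = 1.95 hours

1.95 hours


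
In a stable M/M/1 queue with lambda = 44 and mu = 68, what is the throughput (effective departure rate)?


For a stable queue (lambda < mu), throughput = lambda = 44 per hour

44 per hour


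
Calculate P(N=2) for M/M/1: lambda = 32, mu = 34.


rho = 32/34; P(n) = (1-rho)*rho^n = (1-32/34)*(32/34)^2 = 0.0521

0.0521


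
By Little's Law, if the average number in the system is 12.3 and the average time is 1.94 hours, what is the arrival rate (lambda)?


lambda = L / W = 12.3 / 1.94 = 6.34 per hour

6.34 per hour


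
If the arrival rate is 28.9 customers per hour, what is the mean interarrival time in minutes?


Mean interarrival time = 60/lambda = 60/28.9 = 2.08 minutes

2.08 minutes


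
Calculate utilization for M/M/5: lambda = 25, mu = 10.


rho = lambda/(c*mu) = 25/(5*10) = 0.5

0.5


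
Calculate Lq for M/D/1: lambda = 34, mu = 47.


M/D/1: Lq = rho^2 / (2*(1-rho)) where rho = 34/47; Lq = 0.95

0.95


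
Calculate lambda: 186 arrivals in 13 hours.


lambda = total arrivals / time = 186 / 13 = 14.31 per hour

14.31 per hour


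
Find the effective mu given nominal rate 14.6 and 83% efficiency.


Effective rate = mu * efficiency = 14.6 * 0.83 = 12.12 per hour

12.12 per hour


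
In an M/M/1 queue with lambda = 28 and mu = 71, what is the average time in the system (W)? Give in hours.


W = 1/(mu - lambda) = 1/(71 - 28) = 0.0233 hours

0.0233 hours


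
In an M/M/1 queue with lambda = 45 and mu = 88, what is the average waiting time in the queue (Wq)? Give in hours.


rho = 45/88; Wq = rho/(mu - lambda) = 0.0119 hours

0.0119 hours


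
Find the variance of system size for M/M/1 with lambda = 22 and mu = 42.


rho = 22/42; Var(N) = rho/(1-rho)^2 = 2.31

2.31


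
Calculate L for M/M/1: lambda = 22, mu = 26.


rho = 22/26; L = rho/(1-rho) = 5.5

5.5


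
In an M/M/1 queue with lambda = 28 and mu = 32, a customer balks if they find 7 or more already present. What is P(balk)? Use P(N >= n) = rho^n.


P(N >= 7) = rho^7 = (28/32)^7 = 0.3927

0.3927


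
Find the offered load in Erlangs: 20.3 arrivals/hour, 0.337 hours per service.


Offered load a = lambda * E[S] = 20.3 * 0.337 = 6.84 Erlangs

6.84 Erlangs


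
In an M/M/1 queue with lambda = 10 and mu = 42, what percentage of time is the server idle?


Idle fraction = (1 - rho) * 100 = (1 - 10/42) * 100 = 76.2%

76.2%


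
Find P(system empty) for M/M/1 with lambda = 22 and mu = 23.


P0 = 1 - rho = 1 - 22/23 = 0.0435

0.0435


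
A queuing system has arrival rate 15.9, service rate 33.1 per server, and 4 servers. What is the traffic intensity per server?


rho = lambda / (c * mu) = 15.9 / (4 * 33.1) = 0.1201

0.1201


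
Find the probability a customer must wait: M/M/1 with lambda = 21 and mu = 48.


P(wait) = rho = lambda/mu = 21/48 = 0.4375

0.4375


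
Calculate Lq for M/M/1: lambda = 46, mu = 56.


rho = 46/56; Lq = rho^2/(1-rho) = 3.78

3.78


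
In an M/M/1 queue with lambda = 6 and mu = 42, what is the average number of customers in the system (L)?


rho = 6/42; L = rho/(1-rho) = 0.17

0.17


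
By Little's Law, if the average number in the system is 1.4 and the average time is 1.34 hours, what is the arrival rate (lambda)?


lambda = L / W = 1.4 / 1.34 = 1.04 per hour

1.04 per hour


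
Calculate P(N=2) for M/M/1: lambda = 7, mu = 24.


rho = 7/24; P(n) = (1-rho)*rho^n = (1-7/24)*(7/24)^2 = 0.0603

0.0603


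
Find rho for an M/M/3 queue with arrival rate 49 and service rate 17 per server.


rho = lambda/(c*mu) = 49/(3*17) = 0.9608

0.9608


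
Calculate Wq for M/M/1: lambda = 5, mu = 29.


rho = 5/29; Wq = rho/(mu - lambda) = 0.0072 hours

0.0072 hours


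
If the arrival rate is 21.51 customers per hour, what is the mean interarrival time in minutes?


Mean interarrival time = 60/lambda = 60/21.51 = 2.79 minutes

2.79 minutes


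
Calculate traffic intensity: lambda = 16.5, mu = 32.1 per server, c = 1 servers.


rho = lambda / (c * mu) = 16.5 / (1 * 32.1) = 0.514

0.514


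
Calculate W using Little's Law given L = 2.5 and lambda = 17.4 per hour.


W = L / lambda = 2.5 / 17.4 = 0.1437 hours

0.1437 hours


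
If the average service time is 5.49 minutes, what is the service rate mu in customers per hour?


mu = 60 / avg_service_time = 60 / 5.49 = 10.93 per hour

10.93 per hour


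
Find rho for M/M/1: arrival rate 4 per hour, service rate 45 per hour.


rho = lambda/mu = 4/45 = 0.0889

0.0889


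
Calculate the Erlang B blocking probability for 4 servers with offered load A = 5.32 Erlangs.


B(N,A) = (A^N/N!) / sum(A^k/k!, k=0..N) with N=4, A=5.32 = 0.4228

0.4228


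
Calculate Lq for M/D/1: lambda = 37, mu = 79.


M/D/1: Lq = rho^2 / (2*(1-rho)) where rho = 37/79; Lq = 0.21

0.21


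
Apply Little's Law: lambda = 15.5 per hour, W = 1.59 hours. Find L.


L = lambda * W = 15.5 * 1.59 = 24.65

24.65


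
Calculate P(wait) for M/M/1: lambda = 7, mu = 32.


P(wait) = rho = lambda/mu = 7/32 = 0.2188

0.2188


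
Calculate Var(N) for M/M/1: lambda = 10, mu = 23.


rho = 10/23; Var(N) = rho/(1-rho)^2 = 1.36

1.36


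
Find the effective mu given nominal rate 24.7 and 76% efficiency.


Effective rate = mu * efficiency = 24.7 * 0.76 = 18.77 per hour

18.77 per hour


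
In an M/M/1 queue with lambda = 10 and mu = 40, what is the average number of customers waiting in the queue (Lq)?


rho = 10/40; Lq = rho^2/(1-rho) = 0.08

0.08


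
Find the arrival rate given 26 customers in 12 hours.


lambda = total arrivals / time = 26 / 12 = 2.17 per hour

2.17 per hour


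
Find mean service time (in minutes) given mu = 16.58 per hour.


Mean service time = 60/mu = 60/16.58 = 3.62 minutes

3.62 minutes


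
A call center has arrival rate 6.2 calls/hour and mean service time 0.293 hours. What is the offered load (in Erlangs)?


Offered load a = lambda * E[S] = 6.2 * 0.293 = 1.82 Erlangs

1.82 Erlangs


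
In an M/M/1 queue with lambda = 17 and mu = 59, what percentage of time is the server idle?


Idle fraction = (1 - rho) * 100 = (1 - 17/59) * 100 = 71.2%

71.2%


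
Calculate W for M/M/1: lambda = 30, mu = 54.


W = 1/(mu - lambda) = 1/(54 - 30) = 0.0417 hours

0.0417 hours


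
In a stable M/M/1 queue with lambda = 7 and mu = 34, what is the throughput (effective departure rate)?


For a stable queue (lambda < mu), throughput = lambda = 7 per hour

7 per hour


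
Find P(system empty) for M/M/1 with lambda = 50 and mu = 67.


P0 = 1 - rho = 1 - 50/67 = 0.2537

0.2537


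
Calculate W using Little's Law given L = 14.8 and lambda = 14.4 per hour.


W = L / lambda = 14.8 / 14.4 = 1.0278 hours

1.0278 hours


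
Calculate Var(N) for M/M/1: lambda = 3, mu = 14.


rho = 3/14; Var(N) = rho/(1-rho)^2 = 0.35

0.35


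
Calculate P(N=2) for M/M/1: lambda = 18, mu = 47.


rho = 18/47; P(n) = (1-rho)*rho^n = (1-18/47)*(18/47)^2 = 0.0905

0.0905


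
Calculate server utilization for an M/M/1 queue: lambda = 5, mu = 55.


rho = lambda/mu = 5/55 = 0.0909

0.0909


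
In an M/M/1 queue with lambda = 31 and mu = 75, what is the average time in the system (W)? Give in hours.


W = 1/(mu - lambda) = 1/(75 - 31) = 0.0227 hours

0.0227 hours


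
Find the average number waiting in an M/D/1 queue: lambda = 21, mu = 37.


M/D/1: Lq = rho^2 / (2*(1-rho)) where rho = 21/37; Lq = 0.37

0.37


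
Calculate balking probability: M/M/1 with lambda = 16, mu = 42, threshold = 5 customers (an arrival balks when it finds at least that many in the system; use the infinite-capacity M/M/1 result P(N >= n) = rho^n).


P(N >= 5) = rho^5 = (16/42)^5 = 0.008

0.008


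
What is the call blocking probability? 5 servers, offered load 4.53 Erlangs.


B(N,A) = (A^N/N!) / sum(A^k/k!, k=0..N) with N=5, A=4.53 = 0.2456

0.2456


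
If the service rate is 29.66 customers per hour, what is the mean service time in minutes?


Mean service time = 60/mu = 60/29.66 = 2.02 minutes

2.02 minutes


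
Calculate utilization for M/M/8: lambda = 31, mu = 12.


rho = lambda/(c*mu) = 31/(8*12) = 0.3229

0.3229


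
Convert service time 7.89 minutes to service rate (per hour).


mu = 60 / avg_service_time = 60 / 7.89 = 7.6 per hour

7.6 per hour


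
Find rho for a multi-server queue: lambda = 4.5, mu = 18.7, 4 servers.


rho = lambda / (c * mu) = 4.5 / (4 * 18.7) = 0.0602

0.0602


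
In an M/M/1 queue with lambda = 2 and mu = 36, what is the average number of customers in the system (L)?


rho = 2/36; L = rho/(1-rho) = 0.06

0.06


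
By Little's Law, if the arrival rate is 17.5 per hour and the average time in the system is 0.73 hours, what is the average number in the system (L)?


L = lambda * W = 17.5 * 0.73 = 12.78

12.78


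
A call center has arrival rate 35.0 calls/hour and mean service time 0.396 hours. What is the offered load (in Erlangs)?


Offered load a = lambda * E[S] = 35.0 * 0.396 = 13.86 Erlangs

13.86 Erlangs


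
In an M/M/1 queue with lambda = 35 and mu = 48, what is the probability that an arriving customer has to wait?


P(wait) = rho = lambda/mu = 35/48 = 0.7292

0.7292


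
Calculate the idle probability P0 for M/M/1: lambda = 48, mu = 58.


P0 = 1 - rho = 1 - 48/58 = 0.1724

0.1724


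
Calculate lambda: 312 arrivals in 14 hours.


lambda = total arrivals / time = 312 / 14 = 22.29 per hour

22.29 per hour


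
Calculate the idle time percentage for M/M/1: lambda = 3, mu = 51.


Idle fraction = (1 - rho) * 100 = (1 - 3/51) * 100 = 94.1%

94.1%


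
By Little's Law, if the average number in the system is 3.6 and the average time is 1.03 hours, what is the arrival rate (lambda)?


lambda = L / W = 3.6 / 1.03 = 3.5 per hour

3.5 per hour


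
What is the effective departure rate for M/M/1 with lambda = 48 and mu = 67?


For a stable queue (lambda < mu), throughput = lambda = 48 per hour

48 per hour


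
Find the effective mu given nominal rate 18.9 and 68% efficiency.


Effective rate = mu * efficiency = 18.9 * 0.68 = 12.85 per hour

12.85 per hour


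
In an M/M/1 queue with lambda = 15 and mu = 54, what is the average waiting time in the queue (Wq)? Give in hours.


rho = 15/54; Wq = rho/(mu - lambda) = 0.0071 hours

0.0071 hours


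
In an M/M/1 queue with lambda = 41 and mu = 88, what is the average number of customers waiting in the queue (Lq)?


rho = 41/88; Lq = rho^2/(1-rho) = 0.41

0.41


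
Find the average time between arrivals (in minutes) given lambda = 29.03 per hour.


Mean interarrival time = 60/lambda = 60/29.03 = 2.07 minutes

2.07 minutes


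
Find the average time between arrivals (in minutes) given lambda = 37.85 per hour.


Mean interarrival time = 60/lambda = 60/37.85 = 1.59 minutes

1.59 minutes


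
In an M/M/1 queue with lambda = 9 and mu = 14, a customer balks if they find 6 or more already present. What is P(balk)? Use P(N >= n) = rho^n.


P(N >= 6) = rho^6 = (9/14)^6 = 0.0706

0.0706


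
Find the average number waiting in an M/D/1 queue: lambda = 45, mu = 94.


M/D/1: Lq = rho^2 / (2*(1-rho)) where rho = 45/94; Lq = 0.22

0.22


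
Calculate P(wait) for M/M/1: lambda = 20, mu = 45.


P(wait) = rho = lambda/mu = 20/45 = 0.4444

0.4444


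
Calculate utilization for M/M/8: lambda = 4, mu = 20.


rho = lambda/(c*mu) = 4/(8*20) = 0.025

0.025


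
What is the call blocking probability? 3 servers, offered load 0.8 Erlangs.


B(N,A) = (A^N/N!) / sum(A^k/k!, k=0..N) with N=3, A=0.8 = 0.0387

0.0387


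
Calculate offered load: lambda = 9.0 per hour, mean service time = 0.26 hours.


Offered load a = lambda * E[S] = 9.0 * 0.26 = 2.34 Erlangs

2.34 Erlangs


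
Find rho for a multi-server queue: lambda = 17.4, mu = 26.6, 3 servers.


rho = lambda / (c * mu) = 17.4 / (3 * 26.6) = 0.218

0.218


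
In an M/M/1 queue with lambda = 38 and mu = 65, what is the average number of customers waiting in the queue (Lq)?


rho = 38/65; Lq = rho^2/(1-rho) = 0.82

0.82


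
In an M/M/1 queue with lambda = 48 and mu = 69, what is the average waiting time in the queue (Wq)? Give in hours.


rho = 48/69; Wq = rho/(mu - lambda) = 0.0331 hours

0.0331 hours


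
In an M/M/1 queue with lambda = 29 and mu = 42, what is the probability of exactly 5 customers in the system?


rho = 29/42; P(n) = (1-rho)*rho^n = (1-29/42)*(29/42)^5 = 0.0486

0.0486


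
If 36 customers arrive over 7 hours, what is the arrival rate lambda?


lambda = total arrivals / time = 36 / 7 = 5.14 per hour

5.14 per hour


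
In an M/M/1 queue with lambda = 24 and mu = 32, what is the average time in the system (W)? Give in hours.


W = 1/(mu - lambda) = 1/(32 - 24) = 0.125 hours

0.125 hours


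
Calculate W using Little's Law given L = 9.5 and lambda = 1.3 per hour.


W = L / lambda = 9.5 / 1.3 = 7.3077 hours

7.3077 hours


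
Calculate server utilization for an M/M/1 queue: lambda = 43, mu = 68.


rho = lambda/mu = 43/68 = 0.6324

0.6324


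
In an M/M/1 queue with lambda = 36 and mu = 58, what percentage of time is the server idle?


Idle fraction = (1 - rho) * 100 = (1 - 36/58) * 100 = 37.9%

37.9%


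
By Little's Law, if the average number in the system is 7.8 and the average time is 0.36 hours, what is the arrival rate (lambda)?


lambda = L / W = 7.8 / 0.36 = 21.67 per hour

21.67 per hour


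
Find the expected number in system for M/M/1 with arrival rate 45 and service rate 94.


rho = 45/94; L = rho/(1-rho) = 0.92

0.92


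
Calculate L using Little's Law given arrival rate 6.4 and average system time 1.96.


L = lambda * W = 6.4 * 1.96 = 12.54

12.54


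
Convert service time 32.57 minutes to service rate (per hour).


mu = 60 / avg_service_time = 60 / 32.57 = 1.84 per hour

1.84 per hour


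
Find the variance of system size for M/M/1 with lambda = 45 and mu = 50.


rho = 45/50; Var(N) = rho/(1-rho)^2 = 90.0

90.0


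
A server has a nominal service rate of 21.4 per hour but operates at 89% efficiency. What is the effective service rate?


Effective rate = mu * efficiency = 21.4 * 0.89 = 19.05 per hour

19.05 per hour


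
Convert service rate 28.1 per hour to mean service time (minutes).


Mean service time = 60/mu = 60/28.1 = 2.14 minutes

2.14 minutes


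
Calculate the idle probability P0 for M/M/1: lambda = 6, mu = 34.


P0 = 1 - rho = 1 - 6/34 = 0.8235

0.8235


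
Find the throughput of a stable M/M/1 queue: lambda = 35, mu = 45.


For a stable queue (lambda < mu), throughput = lambda = 35 per hour

35 per hour


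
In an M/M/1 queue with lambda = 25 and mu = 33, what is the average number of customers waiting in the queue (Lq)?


rho = 25/33; Lq = rho^2/(1-rho) = 2.37

2.37


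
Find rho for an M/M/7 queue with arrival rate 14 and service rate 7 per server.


rho = lambda/(c*mu) = 14/(7*7) = 0.2857

0.2857


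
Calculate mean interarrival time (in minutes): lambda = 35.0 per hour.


Mean interarrival time = 60/lambda = 60/35.0 = 1.71 minutes

1.71 minutes


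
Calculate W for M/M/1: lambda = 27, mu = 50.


W = 1/(mu - lambda) = 1/(50 - 27) = 0.0435 hours

0.0435 hours


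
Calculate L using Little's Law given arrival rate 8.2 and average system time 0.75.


L = lambda * W = 8.2 * 0.75 = 6.15

6.15


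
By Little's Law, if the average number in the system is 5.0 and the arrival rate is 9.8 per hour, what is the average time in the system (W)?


W = L / lambda = 5.0 / 9.8 = 0.5102 hours

0.5102 hours


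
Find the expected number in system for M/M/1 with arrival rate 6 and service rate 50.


rho = 6/50; L = rho/(1-rho) = 0.14

0.14


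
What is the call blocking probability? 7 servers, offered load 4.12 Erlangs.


B(N,A) = (A^N/N!) / sum(A^k/k!, k=0..N) with N=7, A=4.12 = 0.069

0.069


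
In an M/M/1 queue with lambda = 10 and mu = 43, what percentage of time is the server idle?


Idle fraction = (1 - rho) * 100 = (1 - 10/43) * 100 = 76.7%

76.7%


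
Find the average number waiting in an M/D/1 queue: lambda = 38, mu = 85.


M/D/1: Lq = rho^2 / (2*(1-rho)) where rho = 38/85; Lq = 0.18

0.18


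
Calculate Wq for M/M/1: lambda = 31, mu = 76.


rho = 31/76; Wq = rho/(mu - lambda) = 0.0091 hours

0.0091 hours


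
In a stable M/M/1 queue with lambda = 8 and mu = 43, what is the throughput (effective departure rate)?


For a stable queue (lambda < mu), throughput = lambda = 8 per hour

8 per hour


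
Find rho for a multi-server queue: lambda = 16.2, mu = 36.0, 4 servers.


rho = lambda / (c * mu) = 16.2 / (4 * 36.0) = 0.1125

0.1125


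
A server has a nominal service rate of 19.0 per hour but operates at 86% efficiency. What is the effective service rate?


Effective rate = mu * efficiency = 19.0 * 0.86 = 16.34 per hour

16.34 per hour


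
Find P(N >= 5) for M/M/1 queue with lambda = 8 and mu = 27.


P(N >= 5) = rho^5 = (8/27)^5 = 0.0023

0.0023


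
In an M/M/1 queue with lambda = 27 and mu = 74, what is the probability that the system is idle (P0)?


P0 = 1 - rho = 1 - 27/74 = 0.6351

0.6351


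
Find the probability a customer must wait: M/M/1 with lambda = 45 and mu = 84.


P(wait) = rho = lambda/mu = 45/84 = 0.5357

0.5357


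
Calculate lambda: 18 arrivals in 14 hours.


lambda = total arrivals / time = 18 / 14 = 1.29 per hour

1.29 per hour


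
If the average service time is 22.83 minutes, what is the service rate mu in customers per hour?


mu = 60 / avg_service_time = 60 / 22.83 = 2.63 per hour

2.63 per hour


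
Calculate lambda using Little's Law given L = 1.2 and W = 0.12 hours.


lambda = L / W = 1.2 / 0.12 = 10.0 per hour

10.0 per hour


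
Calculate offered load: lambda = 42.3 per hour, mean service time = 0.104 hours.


Offered load a = lambda * E[S] = 42.3 * 0.104 = 4.4 Erlangs

4.4 Erlangs


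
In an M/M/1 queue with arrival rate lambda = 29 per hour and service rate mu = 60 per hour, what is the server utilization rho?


rho = lambda/mu = 29/60 = 0.4833

0.4833


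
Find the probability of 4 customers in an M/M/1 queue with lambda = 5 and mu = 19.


rho = 5/19; P(n) = (1-rho)*rho^n = (1-5/19)*(5/19)^4 = 0.0035

0.0035


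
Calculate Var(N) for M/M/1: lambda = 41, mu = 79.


rho = 41/79; Var(N) = rho/(1-rho)^2 = 2.24

2.24


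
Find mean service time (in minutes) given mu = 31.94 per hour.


Mean service time = 60/mu = 60/31.94 = 1.88 minutes

1.88 minutes


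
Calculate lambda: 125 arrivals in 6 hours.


lambda = total arrivals / time = 125 / 6 = 20.83 per hour

20.83 per hour


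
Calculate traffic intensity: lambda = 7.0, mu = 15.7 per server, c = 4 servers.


rho = lambda / (c * mu) = 7.0 / (4 * 15.7) = 0.1115

0.1115


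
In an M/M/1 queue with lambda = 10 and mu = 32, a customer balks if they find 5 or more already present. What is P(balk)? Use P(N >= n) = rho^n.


P(N >= 5) = rho^5 = (10/32)^5 = 0.003

0.003


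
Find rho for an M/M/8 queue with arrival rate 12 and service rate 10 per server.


rho = lambda/(c*mu) = 12/(8*10) = 0.15

0.15


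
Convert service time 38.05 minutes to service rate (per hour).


mu = 60 / avg_service_time = 60 / 38.05 = 1.58 per hour

1.58 per hour


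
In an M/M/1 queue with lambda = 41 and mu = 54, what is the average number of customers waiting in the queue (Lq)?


rho = 41/54; Lq = rho^2/(1-rho) = 2.39

2.39


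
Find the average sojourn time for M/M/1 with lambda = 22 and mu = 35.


W = 1/(mu - lambda) = 1/(35 - 22) = 0.0769 hours

0.0769 hours


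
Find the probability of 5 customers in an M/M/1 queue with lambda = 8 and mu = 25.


rho = 8/25; P(n) = (1-rho)*rho^n = (1-8/25)*(8/25)^5 = 0.0023

0.0023


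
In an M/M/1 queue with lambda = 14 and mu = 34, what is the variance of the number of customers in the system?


rho = 14/34; Var(N) = rho/(1-rho)^2 = 1.19

1.19


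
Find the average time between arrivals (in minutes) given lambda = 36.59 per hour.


Mean interarrival time = 60/lambda = 60/36.59 = 1.64 minutes

1.64 minutes


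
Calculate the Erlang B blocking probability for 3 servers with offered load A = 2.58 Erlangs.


B(N,A) = (A^N/N!) / sum(A^k/k!, k=0..N) with N=3, A=2.58 = 0.2929

0.2929


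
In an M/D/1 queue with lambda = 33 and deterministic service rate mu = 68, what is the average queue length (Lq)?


M/D/1: Lq = rho^2 / (2*(1-rho)) where rho = 33/68; Lq = 0.23

0.23


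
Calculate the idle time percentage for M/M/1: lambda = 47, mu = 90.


Idle fraction = (1 - rho) * 100 = (1 - 47/90) * 100 = 47.8%

47.8%


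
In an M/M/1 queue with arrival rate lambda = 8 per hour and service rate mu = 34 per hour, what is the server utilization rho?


rho = lambda/mu = 8/34 = 0.2353

0.2353


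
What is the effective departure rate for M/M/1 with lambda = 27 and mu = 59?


For a stable queue (lambda < mu), throughput = lambda = 27 per hour

27 per hour


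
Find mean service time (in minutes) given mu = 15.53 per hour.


Mean service time = 60/mu = 60/15.53 = 3.86 minutes

3.86 minutes


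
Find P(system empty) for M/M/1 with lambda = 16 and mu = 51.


P0 = 1 - rho = 1 - 16/51 = 0.6863

0.6863


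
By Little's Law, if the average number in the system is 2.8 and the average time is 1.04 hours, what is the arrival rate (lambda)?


lambda = L / W = 2.8 / 1.04 = 2.69 per hour

2.69 per hour


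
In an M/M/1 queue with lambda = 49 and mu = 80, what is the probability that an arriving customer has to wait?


P(wait) = rho = lambda/mu = 49/80 = 0.6125

0.6125


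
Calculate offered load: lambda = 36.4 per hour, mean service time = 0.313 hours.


Offered load a = lambda * E[S] = 36.4 * 0.313 = 11.39 Erlangs

11.39 Erlangs


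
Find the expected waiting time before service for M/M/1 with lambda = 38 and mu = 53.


rho = 38/53; Wq = rho/(mu - lambda) = 0.0478 hours

0.0478 hours


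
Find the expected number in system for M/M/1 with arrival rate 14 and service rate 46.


rho = 14/46; L = rho/(1-rho) = 0.44

0.44


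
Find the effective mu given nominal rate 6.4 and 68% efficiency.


Effective rate = mu * efficiency = 6.4 * 0.68 = 4.35 per hour

4.35 per hour


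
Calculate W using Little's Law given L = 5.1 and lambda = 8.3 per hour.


W = L / lambda = 5.1 / 8.3 = 0.6145 hours

0.6145 hours


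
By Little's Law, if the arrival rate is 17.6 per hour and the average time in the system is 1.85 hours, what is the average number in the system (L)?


L = lambda * W = 17.6 * 1.85 = 32.56

32.56


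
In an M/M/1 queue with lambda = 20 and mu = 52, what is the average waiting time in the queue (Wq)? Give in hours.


rho = 20/52; Wq = rho/(mu - lambda) = 0.012 hours

0.012 hours


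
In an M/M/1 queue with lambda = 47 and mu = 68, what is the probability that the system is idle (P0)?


P0 = 1 - rho = 1 - 47/68 = 0.3088

0.3088


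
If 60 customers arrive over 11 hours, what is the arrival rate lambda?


lambda = total arrivals / time = 60 / 11 = 5.45 per hour

5.45 per hour


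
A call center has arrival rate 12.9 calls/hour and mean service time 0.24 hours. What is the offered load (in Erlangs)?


Offered load a = lambda * E[S] = 12.9 * 0.24 = 3.1 Erlangs

3.1 Erlangs


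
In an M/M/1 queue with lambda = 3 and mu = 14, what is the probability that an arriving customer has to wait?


P(wait) = rho = lambda/mu = 3/14 = 0.2143

0.2143


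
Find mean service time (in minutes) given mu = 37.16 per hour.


Mean service time = 60/mu = 60/37.16 = 1.61 minutes

1.61 minutes


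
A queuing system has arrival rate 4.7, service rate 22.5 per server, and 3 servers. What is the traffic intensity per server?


rho = lambda / (c * mu) = 4.7 / (3 * 22.5) = 0.0696

0.0696


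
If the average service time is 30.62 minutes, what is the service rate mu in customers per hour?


mu = 60 / avg_service_time = 60 / 30.62 = 1.96 per hour

1.96 per hour


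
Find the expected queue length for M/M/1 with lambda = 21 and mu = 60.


rho = 21/60; Lq = rho^2/(1-rho) = 0.19

0.19


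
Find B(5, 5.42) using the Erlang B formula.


B(N,A) = (A^N/N!) / sum(A^k/k!, k=0..N) with N=5, A=5.42 = 0.318

0.318


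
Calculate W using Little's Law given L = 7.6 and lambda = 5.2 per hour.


W = L / lambda = 7.6 / 5.2 = 1.4615 hours

1.4615 hours


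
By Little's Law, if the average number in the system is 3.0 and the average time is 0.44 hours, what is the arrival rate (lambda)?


lambda = L / W = 3.0 / 0.44 = 6.82 per hour

6.82 per hour


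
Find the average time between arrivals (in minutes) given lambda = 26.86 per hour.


Mean interarrival time = 60/lambda = 60/26.86 = 2.23 minutes

2.23 minutes


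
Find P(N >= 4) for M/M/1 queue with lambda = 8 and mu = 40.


P(N >= 4) = rho^4 = (8/40)^4 = 0.0016

0.0016


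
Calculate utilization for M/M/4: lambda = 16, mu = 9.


rho = lambda/(c*mu) = 16/(4*9) = 0.4444

0.4444


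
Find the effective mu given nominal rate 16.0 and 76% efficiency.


Effective rate = mu * efficiency = 16.0 * 0.76 = 12.16 per hour

12.16 per hour


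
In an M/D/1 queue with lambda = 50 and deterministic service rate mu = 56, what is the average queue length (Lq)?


M/D/1: Lq = rho^2 / (2*(1-rho)) where rho = 50/56; Lq = 3.72

3.72


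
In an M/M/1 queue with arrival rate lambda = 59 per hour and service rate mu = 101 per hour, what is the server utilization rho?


rho = lambda/mu = 59/101 = 0.5842

0.5842


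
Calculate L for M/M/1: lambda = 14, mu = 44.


rho = 14/44; L = rho/(1-rho) = 0.47

0.47


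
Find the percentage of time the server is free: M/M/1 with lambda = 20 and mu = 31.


Idle fraction = (1 - rho) * 100 = (1 - 20/31) * 100 = 35.5%

35.5%


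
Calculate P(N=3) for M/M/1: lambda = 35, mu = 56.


rho = 35/56; P(n) = (1-rho)*rho^n = (1-35/56)*(35/56)^3 = 0.0916

0.0916


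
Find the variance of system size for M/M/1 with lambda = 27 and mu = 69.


rho = 27/69; Var(N) = rho/(1-rho)^2 = 1.06

1.06


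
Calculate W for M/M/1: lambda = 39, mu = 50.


W = 1/(mu - lambda) = 1/(50 - 39) = 0.0909 hours

0.0909 hours


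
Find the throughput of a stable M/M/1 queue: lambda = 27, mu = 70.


For a stable queue (lambda < mu), throughput = lambda = 27 per hour

27 per hour


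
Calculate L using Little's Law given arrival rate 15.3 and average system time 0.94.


L = lambda * W = 15.3 * 0.94 = 14.38

14.38
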